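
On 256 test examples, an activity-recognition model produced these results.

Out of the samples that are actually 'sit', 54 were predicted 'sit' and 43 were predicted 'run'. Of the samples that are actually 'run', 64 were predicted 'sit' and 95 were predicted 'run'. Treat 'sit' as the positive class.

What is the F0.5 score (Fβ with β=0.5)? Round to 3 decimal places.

0.475

Fβ = (1+β²)·TP / ((1+β²)·TP + β²·FN + FP), with β²=1/4
= 1.25·54 / (1.25·54 + 0.25·43 + 64) = 0.475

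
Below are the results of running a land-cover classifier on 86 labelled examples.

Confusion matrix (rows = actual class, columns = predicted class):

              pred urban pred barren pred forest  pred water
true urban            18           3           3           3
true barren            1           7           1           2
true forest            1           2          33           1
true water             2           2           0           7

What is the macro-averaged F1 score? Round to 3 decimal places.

0.692

Per-class F1 score (2·TP/(2·TP+FP+FN)):
  urban: TP=18, FP=1+1+2=4, FN=3+3+3=9 → 36/49 = 0.7347
  barren: TP=7, FP=3+2+2=7, FN=1+1+2=4 → 14/25 = 0.5600
  forest: TP=33, FP=3+1+0=4, FN=1+2+1=4 → 66/74 = 0.8919
  water: TP=7, FP=3+2+1=6, FN=2+2+0=4 → 14/24 = 0.5833
Macro-F1 score = mean = (0.7347 + 0.5600 + 0.8919 + 0.5833) / 4 = 0.692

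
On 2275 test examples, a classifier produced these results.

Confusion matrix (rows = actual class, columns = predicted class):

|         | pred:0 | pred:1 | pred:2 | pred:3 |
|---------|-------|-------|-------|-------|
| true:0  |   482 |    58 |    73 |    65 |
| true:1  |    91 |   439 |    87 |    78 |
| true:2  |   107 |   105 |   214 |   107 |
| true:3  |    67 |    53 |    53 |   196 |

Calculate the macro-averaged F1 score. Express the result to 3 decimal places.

Per-class F1 score (2·TP/(2·TP+FP+FN)):
  0: TP=482, FP=91+107+67=265, FN=58+73+65=196 → 964/1425 = 0.6765
  1: TP=439, FP=58+105+53=216, FN=91+87+78=256 → 878/1350 = 0.6504
  2: TP=214, FP=73+87+53=213, FN=107+105+107=319 → 428/960 = 0.4458
  3: TP=196, FP=65+78+107=250, FN=67+53+53=173 → 392/815 = 0.4810
Macro-F1 score = mean = (0.6765 + 0.6504 + 0.4458 + 0.4810) / 4 = 0.563

0.563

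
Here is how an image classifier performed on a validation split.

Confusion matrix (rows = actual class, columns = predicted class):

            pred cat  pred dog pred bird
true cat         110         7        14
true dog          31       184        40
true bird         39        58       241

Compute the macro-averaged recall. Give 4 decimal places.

0.7581

Per-class recall (TP/(TP+FN)):
  cat: TP=110, FN=7+14=21 → 110/131 = 0.83969
  dog: TP=184, FN=31+40=71 → 184/255 = 0.72157
  bird: TP=241, FN=39+58=97 → 241/338 = 0.71302
Macro-recall = mean = (0.83969 + 0.72157 + 0.71302) / 3 = 0.7581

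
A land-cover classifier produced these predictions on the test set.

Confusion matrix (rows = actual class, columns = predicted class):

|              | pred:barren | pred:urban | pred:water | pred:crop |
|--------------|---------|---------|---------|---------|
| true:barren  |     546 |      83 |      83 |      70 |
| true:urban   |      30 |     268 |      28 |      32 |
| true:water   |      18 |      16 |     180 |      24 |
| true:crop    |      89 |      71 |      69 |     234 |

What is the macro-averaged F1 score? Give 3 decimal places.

0.647

Per-class F1 score (2·TP/(2·TP+FP+FN)):
  barren: TP=546, FP=30+18+89=137, FN=83+83+70=236 → 1092/1465 = 0.7454
  urban: TP=268, FP=83+16+71=170, FN=30+28+32=90 → 536/796 = 0.6734
  water: TP=180, FP=83+28+69=180, FN=18+16+24=58 → 360/598 = 0.6020
  crop: TP=234, FP=70+32+24=126, FN=89+71+69=229 → 468/823 = 0.5687
Macro-F1 score = mean = (0.7454 + 0.6734 + 0.6020 + 0.5687) / 4 = 0.647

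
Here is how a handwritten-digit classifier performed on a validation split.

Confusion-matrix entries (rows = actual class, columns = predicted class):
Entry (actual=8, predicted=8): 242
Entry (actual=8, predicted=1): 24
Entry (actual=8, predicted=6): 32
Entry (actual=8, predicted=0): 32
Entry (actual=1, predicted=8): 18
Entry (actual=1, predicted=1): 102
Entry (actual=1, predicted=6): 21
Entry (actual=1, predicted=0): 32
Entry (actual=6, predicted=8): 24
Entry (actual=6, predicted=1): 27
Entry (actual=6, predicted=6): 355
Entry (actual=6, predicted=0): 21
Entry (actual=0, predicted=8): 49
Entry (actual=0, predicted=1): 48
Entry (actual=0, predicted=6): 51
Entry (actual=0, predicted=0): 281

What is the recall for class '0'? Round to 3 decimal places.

0.655

recall = TP/(TP+FN).
0: TP=281, FN=49+48+51=148 → 281/429 = 0.6550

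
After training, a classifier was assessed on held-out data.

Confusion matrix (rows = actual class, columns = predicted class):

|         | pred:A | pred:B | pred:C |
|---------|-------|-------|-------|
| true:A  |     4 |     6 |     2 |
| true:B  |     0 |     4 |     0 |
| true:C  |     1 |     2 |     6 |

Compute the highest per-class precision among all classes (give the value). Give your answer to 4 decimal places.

Per-class precision (TP/(TP+FP)):
  A: TP=4, FP=0+1=1 → 4/5 = 0.80000
  B: TP=4, FP=6+2=8 → 4/12 = 0.33333
  C: TP=6, FP=2+0=2 → 6/8 = 0.75000
Highest is class 'A' with precision = 0.8000.

0.8000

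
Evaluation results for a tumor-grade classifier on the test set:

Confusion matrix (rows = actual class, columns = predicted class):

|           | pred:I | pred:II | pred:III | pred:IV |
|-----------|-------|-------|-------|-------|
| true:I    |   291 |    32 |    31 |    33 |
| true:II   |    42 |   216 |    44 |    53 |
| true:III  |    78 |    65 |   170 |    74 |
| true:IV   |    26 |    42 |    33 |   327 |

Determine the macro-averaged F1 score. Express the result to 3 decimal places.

Per-class F1 score (2·TP/(2·TP+FP+FN)):
  I: TP=291, FP=42+78+26=146, FN=32+31+33=96 → 582/824 = 0.7063
  II: TP=216, FP=32+65+42=139, FN=42+44+53=139 → 432/710 = 0.6085
  III: TP=170, FP=31+44+33=108, FN=78+65+74=217 → 340/665 = 0.5113
  IV: TP=327, FP=33+53+74=160, FN=26+42+33=101 → 654/915 = 0.7148
Macro-F1 score = mean = (0.7063 + 0.6085 + 0.5113 + 0.7148) / 4 = 0.635

0.635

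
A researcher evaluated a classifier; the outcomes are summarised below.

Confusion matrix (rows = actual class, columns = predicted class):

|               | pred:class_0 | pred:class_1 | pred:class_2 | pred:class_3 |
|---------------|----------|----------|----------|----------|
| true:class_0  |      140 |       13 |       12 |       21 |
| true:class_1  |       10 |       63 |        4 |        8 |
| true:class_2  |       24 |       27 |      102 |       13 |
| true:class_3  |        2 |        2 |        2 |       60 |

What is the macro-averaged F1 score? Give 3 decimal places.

Per-class F1 score (2·TP/(2·TP+FP+FN)):
  class_0: TP=140, FP=10+24+2=36, FN=13+12+21=46 → 280/362 = 0.7735
  class_1: TP=63, FP=13+27+2=42, FN=10+4+8=22 → 126/190 = 0.6632
  class_2: TP=102, FP=12+4+2=18, FN=24+27+13=64 → 204/286 = 0.7133
  class_3: TP=60, FP=21+8+13=42, FN=2+2+2=6 → 120/168 = 0.7143
Macro-F1 score = mean = (0.7735 + 0.6632 + 0.7133 + 0.7143) / 4 = 0.716

0.716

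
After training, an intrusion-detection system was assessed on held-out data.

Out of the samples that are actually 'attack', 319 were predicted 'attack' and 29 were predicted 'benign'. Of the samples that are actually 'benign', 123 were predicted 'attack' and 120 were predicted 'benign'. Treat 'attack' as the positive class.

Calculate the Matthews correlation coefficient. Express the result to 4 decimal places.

MCC = (TP·TN − FP·FN) / √((TP+FP)(TP+FN)(TN+FP)(TN+FN))
Numerator = 319·120 − 123·29 = 34713
Denominator = √(442·348·243·149) = √5569215912 = 74627.1794
MCC = 34713 / 74627.1794 = 0.4652

0.4652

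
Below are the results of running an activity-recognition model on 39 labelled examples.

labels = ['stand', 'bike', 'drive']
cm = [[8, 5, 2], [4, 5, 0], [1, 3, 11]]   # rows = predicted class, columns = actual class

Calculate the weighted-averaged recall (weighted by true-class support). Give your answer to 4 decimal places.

Per-class recall (TP/(TP+FN)):
  stand: TP=8, FN=4+1=5 → 8/13 = 0.61538
  bike: TP=5, FN=5+3=8 → 5/13 = 0.38462
  drive: TP=11, FN=2+0=2 → 11/13 = 0.84615
Weighted-recall = Σ (supportᵢ/N)·recallᵢ with N=39: (13/39)·0.61538 + (13/39)·0.38462 + (13/39)·0.84615 = 0.6154

0.6154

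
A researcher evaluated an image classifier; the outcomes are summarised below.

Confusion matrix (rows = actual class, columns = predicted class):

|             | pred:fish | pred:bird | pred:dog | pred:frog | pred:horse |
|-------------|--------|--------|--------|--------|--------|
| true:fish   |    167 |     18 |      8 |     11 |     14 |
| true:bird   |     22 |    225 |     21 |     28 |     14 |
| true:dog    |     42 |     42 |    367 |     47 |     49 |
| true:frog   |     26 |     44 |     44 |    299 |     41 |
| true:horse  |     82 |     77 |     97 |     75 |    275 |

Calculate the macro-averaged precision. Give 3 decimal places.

0.616

Per-class precision (TP/(TP+FP)):
  fish: TP=167, FP=22+42+26+82=172 → 167/339 = 0.4926
  bird: TP=225, FP=18+42+44+77=181 → 225/406 = 0.5542
  dog: TP=367, FP=8+21+44+97=170 → 367/537 = 0.6834
  frog: TP=299, FP=11+28+47+75=161 → 299/460 = 0.6500
  horse: TP=275, FP=14+14+49+41=118 → 275/393 = 0.6997
Macro-precision = mean = (0.4926 + 0.5542 + 0.6834 + 0.6500 + 0.6997) / 5 = 0.616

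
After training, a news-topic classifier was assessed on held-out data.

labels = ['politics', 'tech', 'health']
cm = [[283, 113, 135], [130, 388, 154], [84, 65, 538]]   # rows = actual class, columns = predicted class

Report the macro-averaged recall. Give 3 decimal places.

Per-class recall (TP/(TP+FN)):
  politics: TP=283, FN=113+135=248 → 283/531 = 0.5330
  tech: TP=388, FN=130+154=284 → 388/672 = 0.5774
  health: TP=538, FN=84+65=149 → 538/687 = 0.7831
Macro-recall = mean = (0.5330 + 0.5774 + 0.7831) / 3 = 0.631

0.631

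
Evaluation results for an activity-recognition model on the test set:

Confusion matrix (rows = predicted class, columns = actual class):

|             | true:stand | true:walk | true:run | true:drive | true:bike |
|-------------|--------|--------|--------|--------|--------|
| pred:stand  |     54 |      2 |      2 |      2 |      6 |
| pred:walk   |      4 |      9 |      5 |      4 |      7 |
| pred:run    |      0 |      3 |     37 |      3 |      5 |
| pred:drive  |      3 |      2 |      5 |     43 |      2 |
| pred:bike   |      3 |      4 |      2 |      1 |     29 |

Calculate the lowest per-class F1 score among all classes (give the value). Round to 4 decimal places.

Per-class F1 score (2·TP/(2·TP+FP+FN)):
  stand: TP=54, FP=2+2+2+6=12, FN=4+0+3+3=10 → 108/130 = 0.83077
  walk: TP=9, FP=4+5+4+7=20, FN=2+3+2+4=11 → 18/49 = 0.36735
  run: TP=37, FP=0+3+3+5=11, FN=2+5+5+2=14 → 74/99 = 0.74747
  drive: TP=43, FP=3+2+5+2=12, FN=2+4+3+1=10 → 86/108 = 0.79630
  bike: TP=29, FP=3+4+2+1=10, FN=6+7+5+2=20 → 58/88 = 0.65909
Lowest is class 'walk' with F1 score = 0.3673.

0.3673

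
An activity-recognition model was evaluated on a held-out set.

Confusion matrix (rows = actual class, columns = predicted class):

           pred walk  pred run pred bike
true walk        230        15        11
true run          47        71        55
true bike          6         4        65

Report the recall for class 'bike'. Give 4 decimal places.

One-vs-rest for 'bike': TP = diagonal; FP = other classes predicted 'bike'; FN = 'bike' predicted as other.
recall = TP/(TP+FN).
bike: TP=65, FN=6+4=10 → 65/75 = 0.86667

0.8667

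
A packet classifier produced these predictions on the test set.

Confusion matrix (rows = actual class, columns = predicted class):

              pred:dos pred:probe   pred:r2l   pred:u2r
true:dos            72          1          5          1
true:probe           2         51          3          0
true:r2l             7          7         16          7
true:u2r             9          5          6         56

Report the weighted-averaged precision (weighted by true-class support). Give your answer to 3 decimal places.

0.782

Per-class precision (TP/(TP+FP)):
  dos: TP=72, FP=2+7+9=18 → 72/90 = 0.8000
  probe: TP=51, FP=1+7+5=13 → 51/64 = 0.7969
  r2l: TP=16, FP=5+3+6=14 → 16/30 = 0.5333
  u2r: TP=56, FP=1+0+7=8 → 56/64 = 0.8750
Weighted-precision = Σ (supportᵢ/N)·precisionᵢ with N=248: (79/248)·0.8000 + (56/248)·0.7969 + (37/248)·0.5333 + (76/248)·0.8750 = 0.782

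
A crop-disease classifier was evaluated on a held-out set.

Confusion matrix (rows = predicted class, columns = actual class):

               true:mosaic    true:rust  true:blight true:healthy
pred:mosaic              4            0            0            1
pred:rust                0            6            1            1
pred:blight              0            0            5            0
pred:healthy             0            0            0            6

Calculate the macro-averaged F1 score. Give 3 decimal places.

Per-class F1 score (2·TP/(2·TP+FP+FN)):
  mosaic: TP=4, FP=0+0+1=1, FN=0+0+0=0 → 8/9 = 0.8889
  rust: TP=6, FP=0+1+1=2, FN=0+0+0=0 → 12/14 = 0.8571
  blight: TP=5, FP=0+0+0=0, FN=0+1+0=1 → 10/11 = 0.9091
  healthy: TP=6, FP=0+0+0=0, FN=1+1+0=2 → 12/14 = 0.8571
Macro-F1 score = mean = (0.8889 + 0.8571 + 0.9091 + 0.8571) / 4 = 0.878

0.878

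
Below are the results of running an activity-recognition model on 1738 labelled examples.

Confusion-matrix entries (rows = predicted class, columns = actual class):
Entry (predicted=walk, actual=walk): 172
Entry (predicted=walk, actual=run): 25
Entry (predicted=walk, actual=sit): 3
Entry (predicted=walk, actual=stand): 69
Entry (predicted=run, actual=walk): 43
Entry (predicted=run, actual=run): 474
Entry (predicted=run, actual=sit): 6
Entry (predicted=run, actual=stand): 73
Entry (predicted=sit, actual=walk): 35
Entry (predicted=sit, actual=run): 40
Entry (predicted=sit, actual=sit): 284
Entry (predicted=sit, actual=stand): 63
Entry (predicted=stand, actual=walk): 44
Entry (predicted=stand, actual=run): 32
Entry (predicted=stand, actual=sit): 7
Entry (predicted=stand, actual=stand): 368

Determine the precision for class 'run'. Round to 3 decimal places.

precision = TP/(TP+FP).
run: TP=474, FP=43+6+73=122 → 474/596 = 0.7953

0.795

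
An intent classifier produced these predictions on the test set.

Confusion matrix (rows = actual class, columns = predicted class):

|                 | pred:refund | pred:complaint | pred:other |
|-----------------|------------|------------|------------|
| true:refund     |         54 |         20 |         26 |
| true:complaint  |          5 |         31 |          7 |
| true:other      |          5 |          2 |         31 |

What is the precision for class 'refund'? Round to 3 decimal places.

0.844

One-vs-rest for 'refund': TP = diagonal; FP = other classes predicted 'refund'; FN = 'refund' predicted as other.
precision = TP/(TP+FP).
refund: TP=54, FP=5+5=10 → 54/64 = 0.8438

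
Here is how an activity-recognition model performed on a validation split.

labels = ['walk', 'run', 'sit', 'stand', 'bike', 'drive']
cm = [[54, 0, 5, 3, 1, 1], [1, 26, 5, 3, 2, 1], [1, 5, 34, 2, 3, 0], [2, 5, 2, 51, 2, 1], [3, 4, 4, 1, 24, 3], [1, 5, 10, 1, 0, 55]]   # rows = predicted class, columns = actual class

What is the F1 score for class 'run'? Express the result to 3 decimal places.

One-vs-rest for 'run': TP = diagonal; FP = other classes predicted 'run'; FN = 'run' predicted as other.
F1 score = 2·TP/(2·TP+FP+FN).
run: TP=26, FP=1+5+3+2+1=12, FN=0+5+5+4+5=19 → 52/83 = 0.6265

0.627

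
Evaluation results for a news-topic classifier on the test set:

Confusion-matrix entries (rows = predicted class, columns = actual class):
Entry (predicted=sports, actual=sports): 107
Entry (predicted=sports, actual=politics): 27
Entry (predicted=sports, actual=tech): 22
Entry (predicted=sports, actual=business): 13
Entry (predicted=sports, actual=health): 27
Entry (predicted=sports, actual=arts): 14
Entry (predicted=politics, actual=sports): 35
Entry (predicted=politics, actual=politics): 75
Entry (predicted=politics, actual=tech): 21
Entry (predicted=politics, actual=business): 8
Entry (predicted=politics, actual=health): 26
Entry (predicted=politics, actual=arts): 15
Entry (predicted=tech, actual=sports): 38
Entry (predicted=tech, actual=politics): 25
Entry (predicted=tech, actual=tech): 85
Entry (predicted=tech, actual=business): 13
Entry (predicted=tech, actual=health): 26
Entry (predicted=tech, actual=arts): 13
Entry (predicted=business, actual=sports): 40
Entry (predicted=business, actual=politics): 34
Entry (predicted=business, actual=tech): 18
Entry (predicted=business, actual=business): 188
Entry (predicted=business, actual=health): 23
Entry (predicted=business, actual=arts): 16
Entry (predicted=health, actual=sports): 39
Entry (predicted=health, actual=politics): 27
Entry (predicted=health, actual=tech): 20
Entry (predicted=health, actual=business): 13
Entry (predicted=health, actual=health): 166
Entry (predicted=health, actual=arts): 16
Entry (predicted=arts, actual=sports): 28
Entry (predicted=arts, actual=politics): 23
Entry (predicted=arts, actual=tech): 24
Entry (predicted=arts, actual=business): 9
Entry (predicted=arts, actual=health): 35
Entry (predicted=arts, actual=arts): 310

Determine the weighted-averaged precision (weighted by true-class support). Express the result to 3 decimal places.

0.565

Per-class precision (TP/(TP+FP)):
  sports: TP=107, FP=27+22+13+27+14=103 → 107/210 = 0.5095
  politics: TP=75, FP=35+21+8+26+15=105 → 75/180 = 0.4167
  tech: TP=85, FP=38+25+13+26+13=115 → 85/200 = 0.4250
  business: TP=188, FP=40+34+18+23+16=131 → 188/319 = 0.5893
  health: TP=166, FP=39+27+20+13+16=115 → 166/281 = 0.5907
  arts: TP=310, FP=28+23+24+9+35=119 → 310/429 = 0.7226
Weighted-precision = Σ (supportᵢ/N)·precisionᵢ with N=1619: (287/1619)·0.5095 + (211/1619)·0.4167 + (190/1619)·0.4250 + (244/1619)·0.5893 + (303/1619)·0.5907 + (384/1619)·0.7226 = 0.565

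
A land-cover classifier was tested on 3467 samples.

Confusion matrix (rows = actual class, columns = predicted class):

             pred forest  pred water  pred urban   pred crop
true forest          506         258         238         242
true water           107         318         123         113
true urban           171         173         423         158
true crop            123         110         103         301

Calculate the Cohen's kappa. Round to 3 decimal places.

Observed agreement pₒ = trace/N = 1548/3467 = 0.4465
Expected agreement pₑ = Σ (rowᵢ·colᵢ)/N² = (1244·907 + 661·859 + 925·887 + 637·814)/3467² = 0.2525
κ = (pₒ − pₑ)/(1 − pₑ) = (0.4465 − 0.2525)/(1 − 0.2525) = 0.260

0.260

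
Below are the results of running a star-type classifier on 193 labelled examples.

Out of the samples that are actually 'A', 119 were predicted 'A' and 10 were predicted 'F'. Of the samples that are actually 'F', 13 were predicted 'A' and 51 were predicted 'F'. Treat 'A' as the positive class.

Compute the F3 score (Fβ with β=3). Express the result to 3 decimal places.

0.920

Fβ = (1+β²)·TP / ((1+β²)·TP + β²·FN + FP), with β²=9
= 10·119 / (10·119 + 9·10 + 13) = 0.920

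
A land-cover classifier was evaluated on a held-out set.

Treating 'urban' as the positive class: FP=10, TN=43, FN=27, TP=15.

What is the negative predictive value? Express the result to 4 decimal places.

NPV = TN/(TN+FN) = 43/(43+27) = 0.6143

0.6143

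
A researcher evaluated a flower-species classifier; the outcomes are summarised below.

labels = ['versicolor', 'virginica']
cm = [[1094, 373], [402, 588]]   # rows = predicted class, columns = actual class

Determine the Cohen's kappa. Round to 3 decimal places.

Observed agreement pₒ = trace/N = 1682/2457 = 0.6846
Expected agreement pₑ = Σ (rowᵢ·colᵢ)/N² = (1496·1467 + 961·990)/2457² = 0.5211
κ = (pₒ − pₑ)/(1 − pₑ) = (0.6846 − 0.5211)/(1 − 0.5211) = 0.341

0.341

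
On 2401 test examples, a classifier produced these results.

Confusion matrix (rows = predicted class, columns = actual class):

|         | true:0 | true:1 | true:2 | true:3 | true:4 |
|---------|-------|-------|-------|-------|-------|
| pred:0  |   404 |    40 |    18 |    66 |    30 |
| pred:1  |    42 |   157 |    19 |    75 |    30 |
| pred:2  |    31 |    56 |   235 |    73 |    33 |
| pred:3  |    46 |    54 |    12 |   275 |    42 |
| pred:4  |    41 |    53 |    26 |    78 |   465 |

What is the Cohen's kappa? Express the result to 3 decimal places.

0.545

Observed agreement pₒ = trace/N = 1536/2401 = 0.6397
Expected agreement pₑ = Σ (rowᵢ·colᵢ)/N² = (564·558 + 360·323 + 310·428 + 567·429 + 600·663)/2401² = 0.2090
κ = (pₒ − pₑ)/(1 − pₑ) = (0.6397 − 0.2090)/(1 − 0.2090) = 0.545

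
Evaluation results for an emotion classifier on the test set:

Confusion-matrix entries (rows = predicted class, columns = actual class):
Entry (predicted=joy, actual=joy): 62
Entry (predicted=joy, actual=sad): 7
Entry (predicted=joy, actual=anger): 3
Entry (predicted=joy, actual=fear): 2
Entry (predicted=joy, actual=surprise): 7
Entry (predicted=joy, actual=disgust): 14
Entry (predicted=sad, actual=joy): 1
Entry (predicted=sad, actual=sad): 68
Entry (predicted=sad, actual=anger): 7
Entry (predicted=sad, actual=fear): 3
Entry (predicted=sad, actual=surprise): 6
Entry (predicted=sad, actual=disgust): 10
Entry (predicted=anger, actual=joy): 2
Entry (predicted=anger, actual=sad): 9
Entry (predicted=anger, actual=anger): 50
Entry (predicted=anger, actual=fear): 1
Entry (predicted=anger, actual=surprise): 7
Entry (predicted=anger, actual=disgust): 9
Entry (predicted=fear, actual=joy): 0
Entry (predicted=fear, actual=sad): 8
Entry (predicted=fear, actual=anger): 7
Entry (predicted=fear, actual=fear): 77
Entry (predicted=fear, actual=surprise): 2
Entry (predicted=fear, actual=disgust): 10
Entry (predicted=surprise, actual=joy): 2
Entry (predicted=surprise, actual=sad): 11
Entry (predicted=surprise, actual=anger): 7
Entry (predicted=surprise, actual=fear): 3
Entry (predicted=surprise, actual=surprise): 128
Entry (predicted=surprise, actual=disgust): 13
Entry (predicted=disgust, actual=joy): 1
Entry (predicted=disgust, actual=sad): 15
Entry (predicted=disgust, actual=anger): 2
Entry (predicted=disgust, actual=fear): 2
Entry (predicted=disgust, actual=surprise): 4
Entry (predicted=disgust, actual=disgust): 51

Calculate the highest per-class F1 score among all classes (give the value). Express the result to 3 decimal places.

Per-class F1 score (2·TP/(2·TP+FP+FN)):
  joy: TP=62, FP=7+3+2+7+14=33, FN=1+2+0+2+1=6 → 124/163 = 0.7607
  sad: TP=68, FP=1+7+3+6+10=27, FN=7+9+8+11+15=50 → 136/213 = 0.6385
  anger: TP=50, FP=2+9+1+7+9=28, FN=3+7+7+7+2=26 → 100/154 = 0.6494
  fear: TP=77, FP=0+8+7+2+10=27, FN=2+3+1+3+2=11 → 154/192 = 0.8021
  surprise: TP=128, FP=2+11+7+3+13=36, FN=7+6+7+2+4=26 → 256/318 = 0.8050
  disgust: TP=51, FP=1+15+2+2+4=24, FN=14+10+9+10+13=56 → 102/182 = 0.5604
Highest is class 'surprise' with F1 score = 0.805.

0.805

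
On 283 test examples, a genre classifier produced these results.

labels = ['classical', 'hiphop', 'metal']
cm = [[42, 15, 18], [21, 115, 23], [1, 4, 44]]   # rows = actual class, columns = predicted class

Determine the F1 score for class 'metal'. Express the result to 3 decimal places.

Take TP from the diagonal, FP from the rest of the 'metal' prediction marginal, FN from the rest of the 'metal' actual marginal.
F1 score = 2·TP/(2·TP+FP+FN).
metal: TP=44, FP=18+23=41, FN=1+4=5 → 88/134 = 0.6567

0.657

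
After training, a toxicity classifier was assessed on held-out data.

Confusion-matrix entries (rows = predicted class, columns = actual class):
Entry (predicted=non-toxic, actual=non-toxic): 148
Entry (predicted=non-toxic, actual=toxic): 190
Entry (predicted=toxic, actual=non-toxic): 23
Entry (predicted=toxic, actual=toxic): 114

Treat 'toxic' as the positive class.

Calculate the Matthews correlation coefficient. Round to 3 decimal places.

0.255

MCC = (TP·TN − FP·FN) / √((TP+FP)(TP+FN)(TN+FP)(TN+FN))
Numerator = 114·148 − 23·190 = 12502
Denominator = √(137·304·171·338) = √2407171104 = 49062.9300
MCC = 12502 / 49062.9300 = 0.255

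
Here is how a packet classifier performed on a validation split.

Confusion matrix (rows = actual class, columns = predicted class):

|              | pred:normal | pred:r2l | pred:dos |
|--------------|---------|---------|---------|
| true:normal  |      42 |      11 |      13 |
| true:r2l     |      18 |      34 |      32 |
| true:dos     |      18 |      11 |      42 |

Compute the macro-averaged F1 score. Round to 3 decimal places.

0.534

Per-class F1 score (2·TP/(2·TP+FP+FN)):
  normal: TP=42, FP=18+18=36, FN=11+13=24 → 84/144 = 0.5833
  r2l: TP=34, FP=11+11=22, FN=18+32=50 → 68/140 = 0.4857
  dos: TP=42, FP=13+32=45, FN=18+11=29 → 84/158 = 0.5316
Macro-F1 score = mean = (0.5833 + 0.4857 + 0.5316) / 3 = 0.534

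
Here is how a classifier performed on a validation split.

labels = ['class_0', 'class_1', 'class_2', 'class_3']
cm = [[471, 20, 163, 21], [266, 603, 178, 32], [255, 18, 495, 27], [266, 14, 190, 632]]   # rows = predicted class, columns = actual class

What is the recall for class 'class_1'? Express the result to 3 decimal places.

0.921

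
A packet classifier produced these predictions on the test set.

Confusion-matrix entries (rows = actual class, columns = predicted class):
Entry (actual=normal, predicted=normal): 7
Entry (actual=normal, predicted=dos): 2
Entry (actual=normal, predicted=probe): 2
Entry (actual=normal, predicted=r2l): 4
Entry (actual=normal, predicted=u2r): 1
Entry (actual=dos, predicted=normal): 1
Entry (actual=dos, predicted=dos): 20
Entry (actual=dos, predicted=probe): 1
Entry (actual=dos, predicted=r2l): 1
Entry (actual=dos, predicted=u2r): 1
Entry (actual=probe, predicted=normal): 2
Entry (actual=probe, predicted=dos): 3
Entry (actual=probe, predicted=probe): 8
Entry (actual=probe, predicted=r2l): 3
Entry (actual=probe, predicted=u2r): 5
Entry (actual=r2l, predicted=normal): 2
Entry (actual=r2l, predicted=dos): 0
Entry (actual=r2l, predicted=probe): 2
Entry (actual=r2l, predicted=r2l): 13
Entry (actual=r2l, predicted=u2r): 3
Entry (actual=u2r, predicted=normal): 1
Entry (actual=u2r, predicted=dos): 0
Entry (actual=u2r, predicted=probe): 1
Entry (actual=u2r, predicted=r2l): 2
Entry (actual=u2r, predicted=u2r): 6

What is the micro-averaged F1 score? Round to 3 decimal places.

0.593

Micro-averaging pools counts across classes: ΣTP=54, ΣFP=37, ΣFN=37.
Micro-F1 score = 2·TP/(2·TP+FP+FN) on pooled counts = 0.593 (equals overall accuracy in single-label multiclass).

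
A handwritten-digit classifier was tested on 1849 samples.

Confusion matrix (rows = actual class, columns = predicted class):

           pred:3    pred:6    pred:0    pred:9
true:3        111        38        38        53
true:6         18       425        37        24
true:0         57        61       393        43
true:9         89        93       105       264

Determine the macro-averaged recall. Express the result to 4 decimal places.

Per-class recall (TP/(TP+FN)):
  3: TP=111, FN=38+38+53=129 → 111/240 = 0.46250
  6: TP=425, FN=18+37+24=79 → 425/504 = 0.84325
  0: TP=393, FN=57+61+43=161 → 393/554 = 0.70939
  9: TP=264, FN=89+93+105=287 → 264/551 = 0.47913
Macro-recall = mean = (0.46250 + 0.84325 + 0.70939 + 0.47913) / 4 = 0.6236

0.6236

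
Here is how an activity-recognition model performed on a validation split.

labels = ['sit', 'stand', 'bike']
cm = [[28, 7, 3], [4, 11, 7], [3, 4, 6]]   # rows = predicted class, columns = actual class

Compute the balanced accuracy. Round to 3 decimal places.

Balanced accuracy = mean of per-class recall.
  sit: recall = 28/35 = 0.8000
  stand: recall = 11/22 = 0.5000
  bike: recall = 6/16 = 0.3750
Mean = (0.8000 + 0.5000 + 0.3750) / 3 = 0.558

0.558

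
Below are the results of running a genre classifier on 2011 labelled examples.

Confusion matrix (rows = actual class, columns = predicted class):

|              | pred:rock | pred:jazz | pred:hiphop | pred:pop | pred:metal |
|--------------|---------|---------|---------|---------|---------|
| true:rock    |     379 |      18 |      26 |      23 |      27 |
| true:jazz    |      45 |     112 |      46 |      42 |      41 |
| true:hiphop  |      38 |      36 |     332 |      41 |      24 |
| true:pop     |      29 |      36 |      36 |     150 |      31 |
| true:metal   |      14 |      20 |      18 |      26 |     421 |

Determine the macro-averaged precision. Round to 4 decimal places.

0.6571

Per-class precision (TP/(TP+FP)):
  rock: TP=379, FP=45+38+29+14=126 → 379/505 = 0.75050
  jazz: TP=112, FP=18+36+36+20=110 → 112/222 = 0.50450
  hiphop: TP=332, FP=26+46+36+18=126 → 332/458 = 0.72489
  pop: TP=150, FP=23+42+41+26=132 → 150/282 = 0.53191
  metal: TP=421, FP=27+41+24+31=123 → 421/544 = 0.77390
Macro-precision = mean = (0.75050 + 0.50450 + 0.72489 + 0.53191 + 0.77390) / 5 = 0.6571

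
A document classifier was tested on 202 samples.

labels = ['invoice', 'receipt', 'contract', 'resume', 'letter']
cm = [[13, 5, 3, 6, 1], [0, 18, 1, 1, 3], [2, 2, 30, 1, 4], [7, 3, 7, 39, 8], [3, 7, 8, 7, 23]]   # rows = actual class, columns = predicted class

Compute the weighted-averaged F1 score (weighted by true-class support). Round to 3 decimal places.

Per-class F1 score (2·TP/(2·TP+FP+FN)):
  invoice: TP=13, FP=0+2+7+3=12, FN=5+3+6+1=15 → 26/53 = 0.4906
  receipt: TP=18, FP=5+2+3+7=17, FN=0+1+1+3=5 → 36/58 = 0.6207
  contract: TP=30, FP=3+1+7+8=19, FN=2+2+1+4=9 → 60/88 = 0.6818
  resume: TP=39, FP=6+1+1+7=15, FN=7+3+7+8=25 → 78/118 = 0.6610
  letter: TP=23, FP=1+3+4+8=16, FN=3+7+8+7=25 → 46/87 = 0.5287
Weighted-F1 score = Σ (supportᵢ/N)·F1 scoreᵢ with N=202: (28/202)·0.4906 + (23/202)·0.6207 + (39/202)·0.6818 + (64/202)·0.6610 + (48/202)·0.5287 = 0.605

0.605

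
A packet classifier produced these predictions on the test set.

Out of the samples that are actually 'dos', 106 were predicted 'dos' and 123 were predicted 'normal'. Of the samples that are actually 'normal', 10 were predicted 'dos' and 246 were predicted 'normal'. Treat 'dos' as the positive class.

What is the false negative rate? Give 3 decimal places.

FNR = FN/(FN+TP) = 123/(123+106) = 0.537

0.537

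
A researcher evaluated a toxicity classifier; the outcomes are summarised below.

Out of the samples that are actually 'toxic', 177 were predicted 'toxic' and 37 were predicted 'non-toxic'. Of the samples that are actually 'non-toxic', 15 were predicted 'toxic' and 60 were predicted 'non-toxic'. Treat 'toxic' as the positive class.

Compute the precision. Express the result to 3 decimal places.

Precision = TP/(TP+FP) = 177/(177+15) = 177/192 = 0.922

0.922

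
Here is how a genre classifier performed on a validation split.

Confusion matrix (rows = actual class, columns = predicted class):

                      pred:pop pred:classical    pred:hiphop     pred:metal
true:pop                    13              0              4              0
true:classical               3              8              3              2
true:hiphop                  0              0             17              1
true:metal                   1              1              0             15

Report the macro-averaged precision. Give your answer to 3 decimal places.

Per-class precision (TP/(TP+FP)):
  pop: TP=13, FP=3+0+1=4 → 13/17 = 0.7647
  classical: TP=8, FP=0+0+1=1 → 8/9 = 0.8889
  hiphop: TP=17, FP=4+3+0=7 → 17/24 = 0.7083
  metal: TP=15, FP=0+2+1=3 → 15/18 = 0.8333
Macro-precision = mean = (0.7647 + 0.8889 + 0.7083 + 0.8333) / 4 = 0.799

0.799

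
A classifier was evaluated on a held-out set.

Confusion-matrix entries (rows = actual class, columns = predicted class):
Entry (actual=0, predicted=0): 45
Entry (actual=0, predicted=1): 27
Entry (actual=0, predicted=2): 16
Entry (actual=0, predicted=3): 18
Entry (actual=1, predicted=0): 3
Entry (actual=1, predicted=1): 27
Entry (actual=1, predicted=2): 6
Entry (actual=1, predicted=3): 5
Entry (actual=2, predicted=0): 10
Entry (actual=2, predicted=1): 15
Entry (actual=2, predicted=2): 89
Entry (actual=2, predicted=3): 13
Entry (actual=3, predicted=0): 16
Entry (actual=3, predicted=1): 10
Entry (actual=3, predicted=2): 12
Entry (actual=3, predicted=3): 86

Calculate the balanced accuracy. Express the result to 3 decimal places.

Balanced accuracy = mean of per-class recall.
  0: recall = 45/106 = 0.4245
  1: recall = 27/41 = 0.6585
  2: recall = 89/127 = 0.7008
  3: recall = 86/124 = 0.6935
Mean = (0.4245 + 0.6585 + 0.7008 + 0.6935) / 4 = 0.619

0.619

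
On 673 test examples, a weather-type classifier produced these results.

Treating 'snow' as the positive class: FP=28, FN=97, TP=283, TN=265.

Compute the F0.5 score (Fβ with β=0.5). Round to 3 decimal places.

Fβ = (1+β²)·TP / ((1+β²)·TP + β²·FN + FP), with β²=1/4
= 1.25·283 / (1.25·283 + 0.25·97 + 28) = 0.871

0.871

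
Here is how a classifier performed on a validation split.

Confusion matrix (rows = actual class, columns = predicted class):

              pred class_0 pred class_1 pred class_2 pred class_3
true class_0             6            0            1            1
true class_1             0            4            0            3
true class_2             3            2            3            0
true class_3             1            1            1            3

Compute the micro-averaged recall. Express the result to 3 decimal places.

0.552

Micro-averaging pools counts across classes: ΣTP=16, ΣFP=13, ΣFN=13.
Micro-recall = TP/(TP+FN) on pooled counts = 0.552 (equals overall accuracy in single-label multiclass).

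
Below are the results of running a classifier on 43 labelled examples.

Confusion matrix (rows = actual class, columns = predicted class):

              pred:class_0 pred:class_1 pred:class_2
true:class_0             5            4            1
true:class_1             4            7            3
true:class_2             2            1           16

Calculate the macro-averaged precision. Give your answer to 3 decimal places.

Per-class precision (TP/(TP+FP)):
  class_0: TP=5, FP=4+2=6 → 5/11 = 0.4545
  class_1: TP=7, FP=4+1=5 → 7/12 = 0.5833
  class_2: TP=16, FP=1+3=4 → 16/20 = 0.8000
Macro-precision = mean = (0.4545 + 0.5833 + 0.8000) / 3 = 0.613

0.613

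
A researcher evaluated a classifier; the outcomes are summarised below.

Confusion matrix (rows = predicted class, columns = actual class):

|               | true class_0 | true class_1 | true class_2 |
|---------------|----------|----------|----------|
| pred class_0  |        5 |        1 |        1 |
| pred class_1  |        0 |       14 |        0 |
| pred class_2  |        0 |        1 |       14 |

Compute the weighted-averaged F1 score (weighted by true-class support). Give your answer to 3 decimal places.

Per-class F1 score (2·TP/(2·TP+FP+FN)):
  class_0: TP=5, FP=1+1=2, FN=0+0=0 → 10/12 = 0.8333
  class_1: TP=14, FP=0+0=0, FN=1+1=2 → 28/30 = 0.9333
  class_2: TP=14, FP=0+1=1, FN=1+0=1 → 28/30 = 0.9333
Weighted-F1 score = Σ (supportᵢ/N)·F1 scoreᵢ with N=36: (5/36)·0.8333 + (16/36)·0.9333 + (15/36)·0.9333 = 0.919

0.919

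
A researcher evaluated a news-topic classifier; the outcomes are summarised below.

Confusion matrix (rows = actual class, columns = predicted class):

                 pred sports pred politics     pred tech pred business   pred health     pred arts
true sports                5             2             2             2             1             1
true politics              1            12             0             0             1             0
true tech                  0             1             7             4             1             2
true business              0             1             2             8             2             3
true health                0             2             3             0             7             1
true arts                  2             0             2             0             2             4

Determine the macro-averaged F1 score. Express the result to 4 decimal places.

Per-class F1 score (2·TP/(2·TP+FP+FN)):
  sports: TP=5, FP=1+0+0+0+2=3, FN=2+2+2+1+1=8 → 10/21 = 0.47619
  politics: TP=12, FP=2+1+1+2+0=6, FN=1+0+0+1+0=2 → 24/32 = 0.75000
  tech: TP=7, FP=2+0+2+3+2=9, FN=0+1+4+1+2=8 → 14/31 = 0.45161
  business: TP=8, FP=2+0+4+0+0=6, FN=0+1+2+2+3=8 → 16/30 = 0.53333
  health: TP=7, FP=1+1+1+2+2=7, FN=0+2+3+0+1=6 → 14/27 = 0.51852
  arts: TP=4, FP=1+0+2+3+1=7, FN=2+0+2+0+2=6 → 8/21 = 0.38095
Macro-F1 score = mean = (0.47619 + 0.75000 + 0.45161 + 0.53333 + 0.51852 + 0.38095) / 6 = 0.5184

0.5184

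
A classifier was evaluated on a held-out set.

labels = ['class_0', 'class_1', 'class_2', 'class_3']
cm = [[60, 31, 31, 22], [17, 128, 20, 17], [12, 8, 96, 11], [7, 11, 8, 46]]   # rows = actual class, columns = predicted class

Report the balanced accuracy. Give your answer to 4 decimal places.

0.6287

Balanced accuracy = mean of per-class recall.
  class_0: recall = 60/144 = 0.41667
  class_1: recall = 128/182 = 0.70330
  class_2: recall = 96/127 = 0.75591
  class_3: recall = 46/72 = 0.63889
Mean = (0.41667 + 0.70330 + 0.75591 + 0.63889) / 4 = 0.6287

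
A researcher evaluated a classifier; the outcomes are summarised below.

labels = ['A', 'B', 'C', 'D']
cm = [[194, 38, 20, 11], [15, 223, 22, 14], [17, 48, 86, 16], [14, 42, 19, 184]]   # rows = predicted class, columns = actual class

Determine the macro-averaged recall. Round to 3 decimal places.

Per-class recall (TP/(TP+FN)):
  A: TP=194, FN=15+17+14=46 → 194/240 = 0.8083
  B: TP=223, FN=38+48+42=128 → 223/351 = 0.6353
  C: TP=86, FN=20+22+19=61 → 86/147 = 0.5850
  D: TP=184, FN=11+14+16=41 → 184/225 = 0.8178
Macro-recall = mean = (0.8083 + 0.6353 + 0.5850 + 0.8178) / 4 = 0.712

0.712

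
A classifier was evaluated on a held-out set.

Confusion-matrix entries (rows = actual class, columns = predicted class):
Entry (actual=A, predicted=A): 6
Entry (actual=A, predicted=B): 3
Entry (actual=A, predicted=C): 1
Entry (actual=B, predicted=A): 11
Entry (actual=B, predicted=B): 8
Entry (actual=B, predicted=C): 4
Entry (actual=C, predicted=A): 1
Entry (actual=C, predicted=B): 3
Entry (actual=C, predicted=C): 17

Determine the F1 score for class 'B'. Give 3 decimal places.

F1 score = 2·TP/(2·TP+FP+FN).
B: TP=8, FP=3+3=6, FN=11+4=15 → 16/37 = 0.4324

0.432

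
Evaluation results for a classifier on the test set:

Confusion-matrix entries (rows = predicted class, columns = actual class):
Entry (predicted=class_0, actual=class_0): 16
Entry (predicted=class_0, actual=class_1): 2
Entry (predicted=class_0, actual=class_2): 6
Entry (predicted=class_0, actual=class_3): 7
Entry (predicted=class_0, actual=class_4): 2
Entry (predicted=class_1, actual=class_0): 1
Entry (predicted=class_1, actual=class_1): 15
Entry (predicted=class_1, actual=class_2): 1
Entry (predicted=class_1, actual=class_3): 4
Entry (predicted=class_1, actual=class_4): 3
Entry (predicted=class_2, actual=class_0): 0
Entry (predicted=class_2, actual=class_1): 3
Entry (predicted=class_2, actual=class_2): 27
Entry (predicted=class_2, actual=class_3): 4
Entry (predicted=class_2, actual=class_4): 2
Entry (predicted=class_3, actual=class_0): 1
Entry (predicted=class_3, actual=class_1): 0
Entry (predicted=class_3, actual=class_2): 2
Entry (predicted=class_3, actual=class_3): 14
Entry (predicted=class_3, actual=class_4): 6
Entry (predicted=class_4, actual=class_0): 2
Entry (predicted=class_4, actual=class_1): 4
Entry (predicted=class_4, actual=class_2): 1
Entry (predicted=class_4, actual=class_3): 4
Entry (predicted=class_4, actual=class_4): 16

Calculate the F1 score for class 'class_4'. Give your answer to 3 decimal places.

0.571

F1 score = 2·TP/(2·TP+FP+FN).
class_4: TP=16, FP=2+4+1+4=11, FN=2+3+2+6=13 → 32/56 = 0.5714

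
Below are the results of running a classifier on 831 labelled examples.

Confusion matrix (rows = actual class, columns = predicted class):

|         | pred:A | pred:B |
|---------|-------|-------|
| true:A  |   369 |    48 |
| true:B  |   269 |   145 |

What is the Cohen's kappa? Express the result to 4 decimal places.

Observed agreement pₒ = trace/N = 514/831 = 0.61853
Expected agreement pₑ = Σ (rowᵢ·colᵢ)/N² = (417·638 + 414·193)/831² = 0.50097
κ = (pₒ − pₑ)/(1 − pₑ) = (0.61853 − 0.50097)/(1 − 0.50097) = 0.2356

0.2356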